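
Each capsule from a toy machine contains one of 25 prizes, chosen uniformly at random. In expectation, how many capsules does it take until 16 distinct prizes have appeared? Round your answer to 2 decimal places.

24.67

Going from k to k+1 distinct takes a geometric number of capsules with mean 25/(25-k).
Sum over k = 0,...,15: E = 25/25 + 25/24 + 25/23 + ... + 25/11 + 25/10 = 24.675.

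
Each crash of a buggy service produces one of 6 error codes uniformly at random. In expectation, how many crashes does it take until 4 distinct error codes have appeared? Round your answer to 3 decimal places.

5.700

With k distinct error codes already seen, the next new one arrives after an expected 6/(6-k) crashes.
Sum over k = 0,...,3: E = 6/6 + 6/5 + 6/4 + 6/3 = 5.7000.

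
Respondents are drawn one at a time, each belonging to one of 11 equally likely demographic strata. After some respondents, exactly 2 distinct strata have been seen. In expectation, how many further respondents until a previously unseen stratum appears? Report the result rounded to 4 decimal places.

Each respondent yields a new stratum with probability (11-2)/11 = 9/11, so the wait is geometric with mean 11/9.
E = 11/9 = 1.22222.

1.2222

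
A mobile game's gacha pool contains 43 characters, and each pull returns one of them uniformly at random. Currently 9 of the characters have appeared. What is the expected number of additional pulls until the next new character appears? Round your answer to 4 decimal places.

The number of pulls until the next new character is geometric with success probability 34/43, so its mean is 43/34.
E = 43/34 = 1.26471.

1.2647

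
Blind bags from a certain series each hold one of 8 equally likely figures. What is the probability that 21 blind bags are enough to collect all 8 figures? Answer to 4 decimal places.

Let A_i be the event that figure i is missing after 21 blind bags. By inclusion–exclusion on the A_i,
P(all seen) = Σ_{j=0}^{8} (-1)^j C(8,j)((8-j)/8)^21
= 1.00000 - 0.48446 + 0.06660 - 0.00290 + 0.00003 - 0.00000 + 0.00000 - 0.00000 + 0.00000
= 0.57927.

0.5793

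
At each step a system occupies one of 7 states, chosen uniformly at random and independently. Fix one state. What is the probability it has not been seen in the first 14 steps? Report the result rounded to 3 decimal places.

0.116

On each step the fixed state fails to appear with probability 6/7.
P(still missing after 14) = (6/7)^14 = 0.1155.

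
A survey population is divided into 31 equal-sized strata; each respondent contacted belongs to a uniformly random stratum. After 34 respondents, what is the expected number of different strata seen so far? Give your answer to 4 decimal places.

For each stratum, P(seen in 34 respondents) = 1 - (30/31)^34 = 0.67204.
By linearity of expectation, E[distinct seen] = 31·(1 - (30/31)^34) = 20.83314.

20.8331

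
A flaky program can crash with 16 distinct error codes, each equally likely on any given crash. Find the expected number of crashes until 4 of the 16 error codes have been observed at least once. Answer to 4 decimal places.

4.4403

Going from k to k+1 distinct takes a geometric number of crashes with mean 16/(16-k).
Sum over k = 0,...,3: E = 16/16 + 16/15 + 16/14 + 16/13 = 4.44029.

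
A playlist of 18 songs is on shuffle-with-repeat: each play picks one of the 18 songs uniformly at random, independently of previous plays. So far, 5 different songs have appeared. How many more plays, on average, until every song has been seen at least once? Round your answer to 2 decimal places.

From k distinct to k+1 distinct takes on average 18/(18-k) plays.
Sum over k = 5,...,17: E = 18/13 + 18/12 + 18/11 + ... + 18/2 + 18/1 = 57.242.

57.24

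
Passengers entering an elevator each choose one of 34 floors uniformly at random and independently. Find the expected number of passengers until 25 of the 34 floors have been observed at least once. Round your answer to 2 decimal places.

43.83

Going from k to k+1 distinct takes a geometric number of passengers with mean 34/(34-k).
Sum over k = 0,...,24: E = 34/34 + 34/33 + 34/32 + ... + 34/11 + 34/10 = 43.834.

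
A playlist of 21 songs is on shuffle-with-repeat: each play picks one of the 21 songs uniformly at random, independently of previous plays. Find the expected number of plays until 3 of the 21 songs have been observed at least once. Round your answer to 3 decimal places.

3.155

With k distinct songs already seen, the next new one arrives after an expected 21/(21-k) plays.
Sum over k = 0,...,2: E = 21/21 + 21/20 + 21/19 = 3.1553.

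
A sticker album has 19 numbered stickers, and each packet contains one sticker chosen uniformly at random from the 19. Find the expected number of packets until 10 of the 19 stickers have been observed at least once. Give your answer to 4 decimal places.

13.6567

With k distinct stickers already seen, the next new one arrives after an expected 19/(19-k) packets.
Sum over k = 0,...,9: E = 19/19 + 19/18 + 19/17 + ... + 19/11 + 19/10 = 13.65666.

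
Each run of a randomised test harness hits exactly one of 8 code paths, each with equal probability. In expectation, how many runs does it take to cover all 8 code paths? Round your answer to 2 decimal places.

21.74

After k distinct code paths have appeared, the next run gives a new one with probability (8-k)/8, so the expected wait for the (k+1)-th is 8/(8-k).
E[T] = 8/8 + 8/7 + 8/6 + ... + 8/2 + 8/1 = 8·H_{8}.
H_{8} = 2.718, so E[T] = 21.743.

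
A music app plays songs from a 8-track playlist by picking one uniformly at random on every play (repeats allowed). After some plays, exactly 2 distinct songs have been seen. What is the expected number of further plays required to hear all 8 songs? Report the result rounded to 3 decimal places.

The wait to go from k to k+1 distinct songs is geometric with mean 8/(8-k).
Sum over k = 2,...,7: E = 8/6 + 8/5 + 8/4 + 8/3 + 8/2 + 8/1 = 19.6000.

19.600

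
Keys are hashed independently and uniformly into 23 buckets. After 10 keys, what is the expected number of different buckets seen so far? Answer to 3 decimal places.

For each bucket, P(seen in 10 keys) = 1 - (22/23)^10 = 0.3589.
By linearity of expectation, E[distinct seen] = 23·(1 - (22/23)^10) = 8.2539.

8.254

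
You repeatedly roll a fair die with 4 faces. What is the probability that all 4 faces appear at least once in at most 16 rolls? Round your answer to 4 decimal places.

0.9600

Let A_i be the event that face i is missing after 16 rolls. By inclusion–exclusion on the A_i,
P(all seen) = Σ_{j=0}^{4} (-1)^j C(4,j)((4-j)/4)^16
= 1.00000 - 0.04009 + 0.00009 - 0.00000 + 0.00000
= 0.96000.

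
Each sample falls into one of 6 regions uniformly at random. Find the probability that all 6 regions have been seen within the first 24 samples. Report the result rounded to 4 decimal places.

0.9254

Let A_i be the event that region i is missing after 24 samples. By inclusion–exclusion on the A_i,
P(all seen) = Σ_{j=0}^{6} (-1)^j C(6,j)((6-j)/6)^24
= 1.00000 - 0.07547 + 0.00089 - 0.00000 + 0.00000 - 0.00000 + 0.00000
= 0.92542.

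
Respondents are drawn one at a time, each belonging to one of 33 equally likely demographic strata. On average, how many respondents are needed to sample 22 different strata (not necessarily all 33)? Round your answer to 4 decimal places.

35.2744

With k distinct strata already seen, the next new one arrives after an expected 33/(33-k) respondents.
Sum over k = 0,...,21: E = 33/33 + 33/32 + 33/31 + ... + 33/13 + 33/12 = 35.27439.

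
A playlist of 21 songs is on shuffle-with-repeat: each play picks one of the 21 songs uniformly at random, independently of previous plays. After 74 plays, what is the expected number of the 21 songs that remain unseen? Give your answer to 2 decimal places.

0.57

For each song, P(unseen after 74) = (20/21)^74 = 0.027.
By linearity of expectation, E[unseen] = 21·(20/21)^74 = 0.568.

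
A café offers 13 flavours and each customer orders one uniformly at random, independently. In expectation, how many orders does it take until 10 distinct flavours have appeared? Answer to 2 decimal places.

17.51

With k distinct flavours already seen, the next new one arrives after an expected 13/(13-k) orders.
Sum over k = 0,...,9: E = 13/13 + 13/12 + 13/11 + ... + 13/5 + 13/4 = 17.508.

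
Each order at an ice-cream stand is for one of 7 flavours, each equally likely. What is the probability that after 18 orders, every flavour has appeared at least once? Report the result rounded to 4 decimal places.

0.6112

Let A_i be the event that flavour i is missing after 18 orders. By inclusion–exclusion on the A_i,
P(all seen) = Σ_{j=0}^{7} (-1)^j C(7,j)((7-j)/7)^18
= 1.00000 - 0.43657 + 0.04919 - 0.00148 + 0.00001 - 0.00000 + 0.00000 - 0.00000
= 0.61115.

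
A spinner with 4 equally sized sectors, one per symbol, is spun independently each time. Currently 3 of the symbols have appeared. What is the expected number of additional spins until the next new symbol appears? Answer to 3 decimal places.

4.000

Each spin yields a new symbol with probability (4-3)/4 = 1/4, so the wait is geometric with mean 4/1.
E = 4/1 = 4.0000.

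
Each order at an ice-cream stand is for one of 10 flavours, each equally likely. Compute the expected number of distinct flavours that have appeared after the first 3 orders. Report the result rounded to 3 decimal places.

For each flavour, P(seen in 3 orders) = 1 - (9/10)^3 = 0.2710.
By linearity of expectation, E[distinct seen] = 10·(1 - (9/10)^3) = 2.7100.

2.710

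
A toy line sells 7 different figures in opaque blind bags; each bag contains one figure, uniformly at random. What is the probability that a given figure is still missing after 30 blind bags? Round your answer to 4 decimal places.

0.0098

Each blind bag misses the fixed figure with probability (7-1)/7 = 6/7, independently.
P(still missing after 30) = (6/7)^30 = 0.00981.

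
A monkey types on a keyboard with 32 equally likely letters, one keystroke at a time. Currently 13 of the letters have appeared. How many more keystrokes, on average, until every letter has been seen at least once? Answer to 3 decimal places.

113.528

With k distinct letters already seen, the next new one takes an expected 32/(32-k) keystrokes.
Sum over k = 13,...,31: E = 32/19 + 32/18 + 32/17 + ... + 32/2 + 32/1 = 113.5277.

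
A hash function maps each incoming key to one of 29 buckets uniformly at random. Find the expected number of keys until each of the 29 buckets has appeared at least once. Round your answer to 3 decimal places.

After k distinct buckets have appeared, the next key gives a new one with probability (29-k)/29, so the expected wait for the (k+1)-th is 29/(29-k).
E[T] = 29/29 + 29/28 + 29/27 + ... + 29/2 + 29/1 = 29·H_{29}.
H_{29} = 3.9617, so E[T] = 114.8880.

114.888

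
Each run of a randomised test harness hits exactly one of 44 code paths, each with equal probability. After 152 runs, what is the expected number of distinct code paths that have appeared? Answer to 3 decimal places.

42.664

For each code path, P(seen in 152 runs) = 1 - (43/44)^152 = 0.9696.
By linearity of expectation, E[distinct seen] = 44·(1 - (43/44)^152) = 42.6639.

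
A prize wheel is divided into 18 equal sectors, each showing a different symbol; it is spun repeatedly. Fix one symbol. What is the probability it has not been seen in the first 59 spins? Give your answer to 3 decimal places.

On each spin the fixed symbol fails to appear with probability 17/18.
P(still missing after 59) = (17/18)^59 = 0.0343.

0.034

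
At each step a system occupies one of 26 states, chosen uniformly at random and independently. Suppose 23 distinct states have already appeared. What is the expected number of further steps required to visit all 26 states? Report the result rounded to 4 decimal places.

With k distinct states already seen, the next new one takes an expected 26/(26-k) steps.
Sum over k = 23,...,25: E = 26/3 + 26/2 + 26/1 = 47.66667.

47.6667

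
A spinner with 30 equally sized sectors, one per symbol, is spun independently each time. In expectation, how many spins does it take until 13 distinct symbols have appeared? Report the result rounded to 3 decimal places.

16.663

With k distinct symbols already seen, the next new one arrives after an expected 30/(30-k) spins.
Sum over k = 0,...,12: E = 30/30 + 30/29 + 30/28 + ... + 30/19 + 30/18 = 16.6630.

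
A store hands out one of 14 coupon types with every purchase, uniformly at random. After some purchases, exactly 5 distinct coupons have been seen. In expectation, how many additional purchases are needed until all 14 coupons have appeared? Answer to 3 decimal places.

The wait to go from k to k+1 distinct coupons is geometric with mean 14/(14-k).
Sum over k = 5,...,13: E = 14/9 + 14/8 + 14/7 + ... + 14/2 + 14/1 = 39.6056.

39.606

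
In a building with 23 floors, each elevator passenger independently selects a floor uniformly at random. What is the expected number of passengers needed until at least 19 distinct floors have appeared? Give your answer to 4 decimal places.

37.9720

Going from k to k+1 distinct takes a geometric number of passengers with mean 23/(23-k).
Sum over k = 0,...,18: E = 23/23 + 23/22 + 23/21 + ... + 23/6 + 23/5 = 37.97204.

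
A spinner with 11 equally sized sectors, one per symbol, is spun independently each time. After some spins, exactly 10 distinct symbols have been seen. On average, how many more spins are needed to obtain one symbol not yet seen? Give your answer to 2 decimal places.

The number of spins until the next new symbol is geometric with success probability 1/11, so its mean is 11/1.
E = 11/1 = 11.000.

11.00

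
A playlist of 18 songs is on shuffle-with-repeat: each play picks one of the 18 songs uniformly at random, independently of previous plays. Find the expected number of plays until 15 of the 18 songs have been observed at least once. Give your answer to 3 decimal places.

29.912

Going from k to k+1 distinct takes a geometric number of plays with mean 18/(18-k).
Sum over k = 0,...,14: E = 18/18 + 18/17 + 18/16 + ... + 18/5 + 18/4 = 29.9119.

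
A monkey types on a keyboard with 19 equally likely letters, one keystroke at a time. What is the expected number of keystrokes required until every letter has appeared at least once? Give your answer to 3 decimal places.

The wait to go from k to k+1 distinct letters is geometric with mean 19/(19-k).
E[T] = 19/19 + 19/18 + 19/17 + ... + 19/2 + 19/1 = 19·H_{19}.
H_{19} = 3.5477, so E[T] = 67.4071.

67.407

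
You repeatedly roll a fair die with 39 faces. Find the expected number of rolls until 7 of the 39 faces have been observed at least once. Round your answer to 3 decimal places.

With k distinct faces already seen, the next new one arrives after an expected 39/(39-k) rolls.
Sum over k = 0,...,6: E = 39/39 + 39/38 + 39/37 + ... + 39/34 + 39/33 = 7.6069.

7.607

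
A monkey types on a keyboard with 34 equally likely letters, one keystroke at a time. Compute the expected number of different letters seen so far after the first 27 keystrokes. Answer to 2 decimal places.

For each letter, P(seen in 27 keystrokes) = 1 - (33/34)^27 = 0.553.
By linearity of expectation, E[distinct seen] = 34·(1 - (33/34)^27) = 18.815.

18.81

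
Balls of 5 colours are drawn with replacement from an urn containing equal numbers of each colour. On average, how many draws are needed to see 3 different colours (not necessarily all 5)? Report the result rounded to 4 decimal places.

3.9167

Going from k to k+1 distinct takes a geometric number of draws with mean 5/(5-k).
Sum over k = 0,...,2: E = 5/5 + 5/4 + 5/3 = 3.91667.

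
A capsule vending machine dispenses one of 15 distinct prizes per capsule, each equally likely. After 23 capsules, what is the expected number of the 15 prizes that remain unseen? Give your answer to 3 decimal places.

For each prize, P(unseen after 23) = (14/15)^23 = 0.2046.
By linearity of expectation, E[unseen] = 15·(14/15)^23 = 3.0686.

3.069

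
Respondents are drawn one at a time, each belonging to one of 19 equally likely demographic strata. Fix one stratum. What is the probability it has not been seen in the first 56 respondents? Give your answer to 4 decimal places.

Each respondent misses the fixed stratum with probability (19-1)/19 = 18/19, independently.
P(still missing after 56) = (18/19)^56 = 0.04842.

0.0484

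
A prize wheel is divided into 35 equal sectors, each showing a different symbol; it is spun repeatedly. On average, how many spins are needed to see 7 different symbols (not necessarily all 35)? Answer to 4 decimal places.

7.6864

Going from k to k+1 distinct takes a geometric number of spins with mean 35/(35-k).
Sum over k = 0,...,6: E = 35/35 + 35/34 + 35/33 + ... + 35/30 + 35/29 = 7.68636.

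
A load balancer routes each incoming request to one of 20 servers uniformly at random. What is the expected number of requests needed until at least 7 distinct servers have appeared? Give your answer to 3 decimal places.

8.352

With k distinct servers already seen, the next new one arrives after an expected 20/(20-k) requests.
Sum over k = 0,...,6: E = 20/20 + 20/19 + 20/18 + ... + 20/15 + 20/14 = 8.3521.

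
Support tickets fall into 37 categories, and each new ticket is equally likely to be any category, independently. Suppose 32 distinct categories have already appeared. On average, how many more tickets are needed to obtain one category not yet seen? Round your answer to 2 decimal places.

7.40

Each ticket yields a new category with probability (37-32)/37 = 5/37, so the wait is geometric with mean 37/5.
E = 37/5 = 7.400.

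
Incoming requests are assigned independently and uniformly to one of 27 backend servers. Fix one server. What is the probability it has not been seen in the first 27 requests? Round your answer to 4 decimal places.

On each request the fixed server fails to appear with probability 26/27.
P(still missing after 27) = (26/27)^27 = 0.36096.

0.3610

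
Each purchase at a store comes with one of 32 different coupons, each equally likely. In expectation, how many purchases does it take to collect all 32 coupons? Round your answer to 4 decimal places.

Split into phases: going from k distinct to k+1 distinct takes on average 32/(32-k) purchases.
E[T] = 32/32 + 32/31 + 32/30 + ... + 32/2 + 32/1 = 32·H_{32}.
H_{32} = 4.05850, so E[T] = 129.87185.

129.8718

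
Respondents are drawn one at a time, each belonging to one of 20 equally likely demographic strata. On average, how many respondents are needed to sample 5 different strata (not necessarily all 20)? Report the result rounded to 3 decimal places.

5.590

With k distinct strata already seen, the next new one arrives after an expected 20/(20-k) respondents.
Sum over k = 0,...,4: E = 20/20 + 20/19 + 20/18 + 20/17 + 20/16 = 5.5902.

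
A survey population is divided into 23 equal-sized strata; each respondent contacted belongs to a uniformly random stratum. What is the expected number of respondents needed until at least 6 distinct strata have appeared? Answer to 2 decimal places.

Going from k to k+1 distinct takes a geometric number of respondents with mean 23/(23-k).
Sum over k = 0,...,5: E = 23/23 + 23/22 + 23/21 + 23/20 + 23/19 + 23/18 = 6.779.

6.78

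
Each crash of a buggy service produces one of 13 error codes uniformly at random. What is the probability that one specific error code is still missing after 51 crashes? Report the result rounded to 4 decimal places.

0.0169

On each crash the fixed error code fails to appear with probability 12/13.
P(still missing after 51) = (12/13)^51 = 0.01687.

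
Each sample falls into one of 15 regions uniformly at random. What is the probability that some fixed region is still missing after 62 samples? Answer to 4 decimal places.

0.0139

On each sample the fixed region fails to appear with probability 14/15.
P(still missing after 62) = (14/15)^62 = 0.01388.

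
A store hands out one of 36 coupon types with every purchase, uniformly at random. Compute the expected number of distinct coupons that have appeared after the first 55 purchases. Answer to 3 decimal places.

For each coupon, P(seen in 55 purchases) = 1 - (35/36)^55 = 0.7876.
By linearity of expectation, E[distinct seen] = 36·(1 - (35/36)^55) = 28.3545.

28.354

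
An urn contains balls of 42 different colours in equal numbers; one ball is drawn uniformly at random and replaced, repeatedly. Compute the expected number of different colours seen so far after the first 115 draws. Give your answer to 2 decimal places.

39.37

For each colour, P(seen in 115 draws) = 1 - (41/42)^115 = 0.937.
By linearity of expectation, E[distinct seen] = 42·(1 - (41/42)^115) = 39.371.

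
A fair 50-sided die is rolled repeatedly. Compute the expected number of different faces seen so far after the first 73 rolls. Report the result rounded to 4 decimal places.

38.5587

For each face, P(seen in 73 rolls) = 1 - (49/50)^73 = 0.77117.
By linearity of expectation, E[distinct seen] = 50·(1 - (49/50)^73) = 38.55875.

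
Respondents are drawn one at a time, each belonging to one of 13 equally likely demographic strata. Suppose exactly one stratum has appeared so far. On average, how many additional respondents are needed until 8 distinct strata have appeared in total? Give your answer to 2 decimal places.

The wait to go from k to k+1 distinct strata is geometric with mean 13/(13-k).
Sum over k = 1,...,7: E = 13/12 + 13/11 + 13/10 + ... + 13/7 + 13/6 = 10.658.

10.66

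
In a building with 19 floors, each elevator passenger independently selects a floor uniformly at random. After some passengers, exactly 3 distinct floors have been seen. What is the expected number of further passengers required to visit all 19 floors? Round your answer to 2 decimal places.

64.23

From k distinct to k+1 distinct takes on average 19/(19-k) passengers.
Sum over k = 3,...,18: E = 19/16 + 19/15 + 19/14 + ... + 19/2 + 19/1 = 64.234.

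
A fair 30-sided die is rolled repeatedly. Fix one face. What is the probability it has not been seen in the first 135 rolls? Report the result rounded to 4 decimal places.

0.0103

On each roll the fixed face fails to appear with probability 29/30.
P(still missing after 135) = (29/30)^135 = 0.01029.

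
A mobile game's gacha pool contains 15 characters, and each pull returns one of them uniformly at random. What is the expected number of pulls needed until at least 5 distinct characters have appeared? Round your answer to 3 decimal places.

With k distinct characters already seen, the next new one arrives after an expected 15/(15-k) pulls.
Sum over k = 0,...,4: E = 15/15 + 15/14 + 15/13 + 15/12 + 15/11 = 5.8389.

5.839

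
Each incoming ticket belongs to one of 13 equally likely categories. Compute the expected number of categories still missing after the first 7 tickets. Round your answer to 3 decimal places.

For each category, P(unseen after 7) = (12/13)^7 = 0.5710.
By linearity of expectation, E[unseen] = 13·(12/13)^7 = 7.4235.

7.423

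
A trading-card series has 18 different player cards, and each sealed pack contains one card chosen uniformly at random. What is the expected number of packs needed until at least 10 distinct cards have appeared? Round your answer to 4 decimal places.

13.9905

With k distinct cards already seen, the next new one arrives after an expected 18/(18-k) packs.
Sum over k = 0,...,9: E = 18/18 + 18/17 + 18/16 + ... + 18/10 + 18/9 = 13.99052.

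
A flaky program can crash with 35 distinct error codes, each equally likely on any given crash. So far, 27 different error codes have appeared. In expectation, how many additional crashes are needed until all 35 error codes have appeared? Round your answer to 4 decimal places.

95.1250

From k distinct to k+1 distinct takes on average 35/(35-k) crashes.
Sum over k = 27,...,34: E = 35/8 + 35/7 + 35/6 + ... + 35/2 + 35/1 = 95.12500.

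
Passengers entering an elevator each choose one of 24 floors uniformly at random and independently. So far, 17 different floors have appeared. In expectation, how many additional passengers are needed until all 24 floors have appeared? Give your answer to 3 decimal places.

From k distinct to k+1 distinct takes on average 24/(24-k) passengers.
Sum over k = 17,...,23: E = 24/7 + 24/6 + 24/5 + ... + 24/2 + 24/1 = 62.2286.

62.229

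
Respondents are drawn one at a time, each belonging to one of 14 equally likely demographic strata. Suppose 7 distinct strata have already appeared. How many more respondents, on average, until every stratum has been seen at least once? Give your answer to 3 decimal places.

With k distinct strata already seen, the next new one takes an expected 14/(14-k) respondents.
Sum over k = 7,...,13: E = 14/7 + 14/6 + 14/5 + ... + 14/2 + 14/1 = 36.3000.

36.300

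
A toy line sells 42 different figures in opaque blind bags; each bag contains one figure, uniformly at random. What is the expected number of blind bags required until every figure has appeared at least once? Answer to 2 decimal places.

181.72

The wait to go from k to k+1 distinct figures is geometric with mean 42/(42-k).
E[T] = 42/42 + 42/41 + 42/40 + ... + 42/2 + 42/1 = 42·H_{42}.
H_{42} = 4.327, so E[T] = 181.723.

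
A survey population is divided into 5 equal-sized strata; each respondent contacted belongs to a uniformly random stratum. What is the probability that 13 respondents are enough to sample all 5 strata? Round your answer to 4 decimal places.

0.7381

By inclusion–exclusion over which strata are missing,
P(all seen) = Σ_{j=0}^{5} (-1)^j C(5,j)((5-j)/5)^13
= 1.00000 - 0.27488 + 0.01306 - 0.00007 + 0.00000 - 0.00000
= 0.73812.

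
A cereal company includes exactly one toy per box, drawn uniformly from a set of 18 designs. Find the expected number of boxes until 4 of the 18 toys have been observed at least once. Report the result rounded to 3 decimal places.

Going from k to k+1 distinct takes a geometric number of boxes with mean 18/(18-k).
Sum over k = 0,...,3: E = 18/18 + 18/17 + 18/16 + 18/15 = 4.3838.

4.384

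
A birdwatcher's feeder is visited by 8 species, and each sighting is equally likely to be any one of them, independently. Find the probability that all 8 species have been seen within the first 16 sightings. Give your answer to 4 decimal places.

0.3068

By inclusion–exclusion over which species are missing,
P(all seen) = Σ_{j=0}^{8} (-1)^j C(8,j)((8-j)/8)^16
= 1.00000 - 0.94454 + 0.28063 - 0.03036 + 0.00107 - 0.00001 + 0.00000 - 0.00000 + 0.00000
= 0.30680.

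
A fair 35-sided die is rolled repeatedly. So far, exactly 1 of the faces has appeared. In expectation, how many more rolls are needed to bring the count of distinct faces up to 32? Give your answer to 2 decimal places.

With k distinct faces already seen, the next new one takes an expected 35/(35-k) rolls.
Sum over k = 1,...,31: E = 35/34 + 35/33 + 35/32 + ... + 35/5 + 35/4 = 79.971.

79.97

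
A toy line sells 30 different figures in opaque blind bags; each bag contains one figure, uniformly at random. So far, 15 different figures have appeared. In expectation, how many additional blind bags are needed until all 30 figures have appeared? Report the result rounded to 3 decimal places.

99.547

The wait to go from k to k+1 distinct figures is geometric with mean 30/(30-k).
Sum over k = 15,...,29: E = 30/15 + 30/14 + 30/13 + ... + 30/2 + 30/1 = 99.5469.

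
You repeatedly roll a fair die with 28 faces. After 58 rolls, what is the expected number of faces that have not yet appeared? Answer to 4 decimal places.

For each face, P(unseen after 58) = (27/28)^58 = 0.12132.
By linearity of expectation, E[unseen] = 28·(27/28)^58 = 3.39696.

3.3970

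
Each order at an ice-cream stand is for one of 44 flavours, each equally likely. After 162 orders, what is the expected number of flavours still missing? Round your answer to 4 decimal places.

For each flavour, P(unseen after 162) = (43/44)^162 = 0.02413.
By linearity of expectation, E[unseen] = 44·(43/44)^162 = 1.06172.

1.0617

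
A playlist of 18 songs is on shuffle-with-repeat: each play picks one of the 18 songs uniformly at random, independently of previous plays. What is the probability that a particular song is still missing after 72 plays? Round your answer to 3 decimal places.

Each play misses the fixed song with probability (18-1)/18 = 17/18, independently.
P(still missing after 72) = (17/18)^72 = 0.0163.

0.016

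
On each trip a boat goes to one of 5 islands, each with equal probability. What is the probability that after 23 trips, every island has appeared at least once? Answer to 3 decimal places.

Let A_i be the event that island i is missing after 23 trips. By inclusion–exclusion on the A_i,
P(all seen) = Σ_{j=0}^{5} (-1)^j C(5,j)((5-j)/5)^23
= 1.0000 - 0.0295 + 0.0001 - 0.0000 + 0.0000 - 0.0000
= 0.9706.

0.971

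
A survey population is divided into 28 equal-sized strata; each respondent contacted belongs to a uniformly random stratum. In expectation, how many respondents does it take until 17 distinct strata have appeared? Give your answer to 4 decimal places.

With k distinct strata already seen, the next new one arrives after an expected 28/(28-k) respondents.
Sum over k = 0,...,16: E = 28/28 + 28/27 + 28/26 + ... + 28/13 + 28/12 = 25.40422.

25.4042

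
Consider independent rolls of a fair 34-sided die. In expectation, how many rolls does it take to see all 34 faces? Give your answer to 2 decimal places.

140.02

Split into phases: going from k distinct to k+1 distinct takes on average 34/(34-k) rolls.
E[T] = 34/34 + 34/33 + 34/32 + ... + 34/2 + 34/1 = 34·H_{34}.
H_{34} = 4.118, so E[T] = 140.019.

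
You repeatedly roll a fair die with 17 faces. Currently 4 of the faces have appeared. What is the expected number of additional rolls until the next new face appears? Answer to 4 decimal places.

1.3077

Each roll yields a new face with probability (17-4)/17 = 13/17, so the wait is geometric with mean 17/13.
E = 17/13 = 1.30769.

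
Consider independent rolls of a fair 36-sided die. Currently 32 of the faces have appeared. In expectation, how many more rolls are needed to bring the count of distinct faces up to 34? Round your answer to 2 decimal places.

21.00

With k distinct faces already seen, the next new one takes an expected 36/(36-k) rolls.
Sum over k = 32,...,33: E = 36/4 + 36/3 = 21.000.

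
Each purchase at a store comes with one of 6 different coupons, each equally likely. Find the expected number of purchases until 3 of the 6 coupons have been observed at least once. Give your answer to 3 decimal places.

Going from k to k+1 distinct takes a geometric number of purchases with mean 6/(6-k).
Sum over k = 0,...,2: E = 6/6 + 6/5 + 6/4 = 3.7000.

3.700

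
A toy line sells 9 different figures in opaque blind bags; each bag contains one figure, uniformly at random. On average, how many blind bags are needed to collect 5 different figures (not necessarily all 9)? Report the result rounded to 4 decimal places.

Going from k to k+1 distinct takes a geometric number of blind bags with mean 9/(9-k).
Sum over k = 0,...,4: E = 9/9 + 9/8 + 9/7 + 9/6 + 9/5 = 6.71071.

6.7107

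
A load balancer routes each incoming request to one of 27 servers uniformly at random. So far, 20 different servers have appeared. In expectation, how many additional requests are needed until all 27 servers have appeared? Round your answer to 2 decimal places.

The wait to go from k to k+1 distinct servers is geometric with mean 27/(27-k).
Sum over k = 20,...,26: E = 27/7 + 27/6 + 27/5 + ... + 27/2 + 27/1 = 70.007.

70.01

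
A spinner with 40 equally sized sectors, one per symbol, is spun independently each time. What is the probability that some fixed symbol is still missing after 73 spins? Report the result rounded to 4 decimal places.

0.1575

On each spin the fixed symbol fails to appear with probability 39/40.
P(still missing after 73) = (39/40)^73 = 0.15752.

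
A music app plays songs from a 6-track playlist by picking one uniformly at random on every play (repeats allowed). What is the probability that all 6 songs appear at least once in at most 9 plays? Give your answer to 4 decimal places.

By inclusion–exclusion over which songs are missing,
P(all seen) = Σ_{j=0}^{6} (-1)^j C(6,j)((6-j)/6)^9
= 1.00000 - 1.16284 + 0.39018 - 0.03906 + 0.00076 - 0.00000 + 0.00000
= 0.18904.

0.1890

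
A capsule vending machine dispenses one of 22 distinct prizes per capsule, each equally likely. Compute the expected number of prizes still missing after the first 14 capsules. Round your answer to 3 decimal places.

11.470

For each prize, P(unseen after 14) = (21/22)^14 = 0.5214.
By linearity of expectation, E[unseen] = 22·(21/22)^14 = 11.4703.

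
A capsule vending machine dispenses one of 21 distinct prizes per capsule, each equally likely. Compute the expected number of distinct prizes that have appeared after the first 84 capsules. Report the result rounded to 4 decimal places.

For each prize, P(seen in 84 capsules) = 1 - (20/21)^84 = 0.98340.
By linearity of expectation, E[distinct seen] = 21·(1 - (20/21)^84) = 20.65141.

20.6514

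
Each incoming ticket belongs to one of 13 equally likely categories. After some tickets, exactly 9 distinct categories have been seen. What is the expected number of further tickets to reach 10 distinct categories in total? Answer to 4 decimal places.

The wait to go from k to k+1 distinct categories is geometric with mean 13/(13-k).
Only the k = 9 term is needed: E = 13/4 = 3.25000.

3.2500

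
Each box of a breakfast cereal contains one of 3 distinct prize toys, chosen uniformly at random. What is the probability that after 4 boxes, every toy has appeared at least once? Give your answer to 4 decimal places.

0.4444

Let A_i be the event that toy i is missing after 4 boxes. By inclusion–exclusion on the A_i,
P(all seen) = Σ_{j=0}^{3} (-1)^j C(3,j)((3-j)/3)^4
= 1.00000 - 0.59259 + 0.03704 - 0.00000
= 0.44444.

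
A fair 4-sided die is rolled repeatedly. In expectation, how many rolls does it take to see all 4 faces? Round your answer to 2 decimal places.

8.33

After k distinct faces have appeared, the next roll gives a new one with probability (4-k)/4, so the expected wait for the (k+1)-th is 4/(4-k).
E[T] = 4/4 + 4/3 + 4/2 + 4/1 = 4·H_{4}.
H_{4} = 2.083, so E[T] = 8.333.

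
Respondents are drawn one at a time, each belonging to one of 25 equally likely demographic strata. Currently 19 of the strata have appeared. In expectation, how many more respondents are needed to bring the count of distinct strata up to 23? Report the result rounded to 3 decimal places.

The wait to go from k to k+1 distinct strata is geometric with mean 25/(25-k).
Sum over k = 19,...,22: E = 25/6 + 25/5 + 25/4 + 25/3 = 23.7500.

23.750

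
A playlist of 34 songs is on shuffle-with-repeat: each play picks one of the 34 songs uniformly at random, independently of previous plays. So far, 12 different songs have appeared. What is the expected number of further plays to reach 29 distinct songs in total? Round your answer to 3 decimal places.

47.854

The wait to go from k to k+1 distinct songs is geometric with mean 34/(34-k).
Sum over k = 12,...,28: E = 34/22 + 34/21 + 34/20 + ... + 34/7 + 34/6 = 47.8543.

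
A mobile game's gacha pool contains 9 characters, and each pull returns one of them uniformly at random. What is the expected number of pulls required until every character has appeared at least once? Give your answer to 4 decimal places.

25.4607

After k distinct characters have appeared, the next pull gives a new one with probability (9-k)/9, so the expected wait for the (k+1)-th is 9/(9-k).
E[T] = 9/9 + 9/8 + 9/7 + ... + 9/2 + 9/1 = 9·H_{9}.
H_{9} = 2.82897, so E[T] = 25.46071.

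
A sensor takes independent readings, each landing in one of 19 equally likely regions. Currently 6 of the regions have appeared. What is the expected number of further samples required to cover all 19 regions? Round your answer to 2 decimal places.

60.42

From k distinct to k+1 distinct takes on average 19/(19-k) samples.
Sum over k = 6,...,18: E = 19/13 + 19/12 + 19/11 + ... + 19/2 + 19/1 = 60.423.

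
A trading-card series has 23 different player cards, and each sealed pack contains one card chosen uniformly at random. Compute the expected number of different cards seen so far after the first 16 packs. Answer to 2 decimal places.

11.71

For each card, P(seen in 16 packs) = 1 - (22/23)^16 = 0.509.
By linearity of expectation, E[distinct seen] = 23·(1 - (22/23)^16) = 11.706.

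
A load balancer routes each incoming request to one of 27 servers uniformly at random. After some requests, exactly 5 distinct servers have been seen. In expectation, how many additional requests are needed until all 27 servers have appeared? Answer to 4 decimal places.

With k distinct servers already seen, the next new one takes an expected 27/(27-k) requests.
Sum over k = 5,...,26: E = 27/22 + 27/21 + 27/20 + ... + 27/2 + 27/1 = 99.65196.

99.6520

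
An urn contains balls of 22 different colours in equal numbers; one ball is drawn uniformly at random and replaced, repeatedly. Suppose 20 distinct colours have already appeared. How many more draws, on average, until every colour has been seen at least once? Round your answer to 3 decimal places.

With k distinct colours already seen, the next new one takes an expected 22/(22-k) draws.
Sum over k = 20,...,21: E = 22/2 + 22/1 = 33.0000.

33.000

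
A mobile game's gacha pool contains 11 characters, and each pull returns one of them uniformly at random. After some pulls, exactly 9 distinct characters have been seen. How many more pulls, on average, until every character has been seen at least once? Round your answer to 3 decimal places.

16.500

The wait to go from k to k+1 distinct characters is geometric with mean 11/(11-k).
Sum over k = 9,...,10: E = 11/2 + 11/1 = 16.5000.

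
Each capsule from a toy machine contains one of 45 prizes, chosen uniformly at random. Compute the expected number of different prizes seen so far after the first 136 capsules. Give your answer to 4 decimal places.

42.8823

For each prize, P(seen in 136 capsules) = 1 - (44/45)^136 = 0.95294.
By linearity of expectation, E[distinct seen] = 45·(1 - (44/45)^136) = 42.88225.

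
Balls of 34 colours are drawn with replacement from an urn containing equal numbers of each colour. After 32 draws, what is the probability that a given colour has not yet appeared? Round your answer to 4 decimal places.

Each draw misses the fixed colour with probability (34-1)/34 = 33/34, independently.
P(still missing after 32) = (33/34)^32 = 0.38470.

0.3847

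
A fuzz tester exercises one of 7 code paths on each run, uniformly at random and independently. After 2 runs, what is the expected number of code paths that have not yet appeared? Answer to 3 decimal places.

For each code path, P(unseen after 2) = (6/7)^2 = 0.7347.
By linearity of expectation, E[unseen] = 7·(6/7)^2 = 5.1429.

5.143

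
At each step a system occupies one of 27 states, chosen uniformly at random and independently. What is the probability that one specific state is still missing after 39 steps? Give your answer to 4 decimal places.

Each step misses the fixed state with probability (27-1)/27 = 26/27, independently.
P(still missing after 39) = (26/27)^39 = 0.22950.

0.2295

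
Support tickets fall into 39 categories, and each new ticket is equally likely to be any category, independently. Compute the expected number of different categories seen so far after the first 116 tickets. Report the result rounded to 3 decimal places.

37.084

For each category, P(seen in 116 tickets) = 1 - (38/39)^116 = 0.9509.
By linearity of expectation, E[distinct seen] = 39·(1 - (38/39)^116) = 37.0837.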